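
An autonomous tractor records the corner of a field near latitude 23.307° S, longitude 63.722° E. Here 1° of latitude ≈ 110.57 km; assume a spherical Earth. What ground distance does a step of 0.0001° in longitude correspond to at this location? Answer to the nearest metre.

10 metres

At 23.307° a degree of longitude is 110570 × cos 23.307° ≈ 101547 m, so 0.0001° corresponds to 10.1547 m.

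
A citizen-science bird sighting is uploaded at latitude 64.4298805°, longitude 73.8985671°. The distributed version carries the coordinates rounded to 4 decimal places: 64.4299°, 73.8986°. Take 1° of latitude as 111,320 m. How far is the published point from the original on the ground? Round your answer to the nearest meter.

The latitude changed by -0.0000195° and the longitude by -0.0000329°.
North–south shift: -0.0000195 × 111320 = -2.17074 m.
East–west at this latitude: -0.0000329° × 111320 × cos 64.4299° ≈ -0.0000329 × 48047.4 = -1.58076 m.
Hypotenuse of the two orthogonal shifts: √(2.17074² + 1.58076²) = 2.68531 m.

3 meters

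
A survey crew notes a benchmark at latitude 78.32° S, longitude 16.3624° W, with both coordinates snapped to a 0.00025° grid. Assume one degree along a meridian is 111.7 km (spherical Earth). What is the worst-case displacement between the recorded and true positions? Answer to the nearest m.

With a 0.00025° grid the true value lies within half a step, ±0.00025°/2 = ±0.000125°, of the stored one.
N–S: 0.000125° × 111700 m/° = 13.9625 m.
East–west component at 78.32°: 0.000125° × 111700 × cos 78.32° ≈ 0.000125 × 22613.2 ≈ 2.82664 m.
Combining orthogonally: (13.9625² + 2.82664²)^½ ≈ 14.2457 m.

14 m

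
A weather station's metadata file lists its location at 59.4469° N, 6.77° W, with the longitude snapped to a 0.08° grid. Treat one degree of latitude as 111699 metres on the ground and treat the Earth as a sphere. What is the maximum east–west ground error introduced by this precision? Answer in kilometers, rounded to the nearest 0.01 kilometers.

With a 0.08° grid the true value lies within half a step, ±0.08°/2 = ±0.04°, of the stored one.
At latitude 59.4469° a degree of longitude spans 111699 m × cos 59.4469° = 111699 × 0.5083 ≈ 56780.7 m.
So at most 0.04° × 56780.7 ≈ 2271.23 m east–west.
That is 2271.23 m = 2.2712 km.

2.27 kilometers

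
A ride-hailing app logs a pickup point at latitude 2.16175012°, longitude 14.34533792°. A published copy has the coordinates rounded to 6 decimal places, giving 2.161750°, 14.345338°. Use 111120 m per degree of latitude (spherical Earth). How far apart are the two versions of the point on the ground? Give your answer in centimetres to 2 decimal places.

The latitude changed by +0.00000012° and the longitude by -0.00000008°.
North–south shift: 0.00000012 × 111120 = 0.0133344 m.
E–W at 2.16175°: -0.00000008° × 111120 × cos 2.16175° = -0.00000008 × 111120 × 0.9993 ≈ -0.00888327 m.
Distance: √(0.0133344² + 0.00888327²) ≈ 0.0160224 m.
That is 0.0160224 m = 1.6022 cm.

1.60 centimetres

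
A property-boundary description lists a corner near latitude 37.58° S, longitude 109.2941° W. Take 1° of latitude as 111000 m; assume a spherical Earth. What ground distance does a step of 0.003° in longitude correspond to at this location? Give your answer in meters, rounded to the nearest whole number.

264 meters

At 37.58° a degree of longitude is 111000 × cos 37.58° ≈ 87967.8 m, so 0.003° corresponds to 263.903 m.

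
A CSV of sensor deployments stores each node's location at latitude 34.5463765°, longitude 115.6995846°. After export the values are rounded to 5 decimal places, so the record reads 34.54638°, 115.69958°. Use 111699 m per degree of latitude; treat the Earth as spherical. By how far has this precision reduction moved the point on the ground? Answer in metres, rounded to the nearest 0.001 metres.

0.576 metres

The latitude changed by -0.0000035° and the longitude by +0.0000046°.
N–S: -0.0000035° × 111699 m/° = -0.390946 m.
East–west at this latitude: 0.0000046° × 111699 × cos 34.5464° ≈ 0.0000046 × 92002.8 = 0.423213 m.
Distance: √(0.390946² + 0.423213²) ≈ 0.57615 m.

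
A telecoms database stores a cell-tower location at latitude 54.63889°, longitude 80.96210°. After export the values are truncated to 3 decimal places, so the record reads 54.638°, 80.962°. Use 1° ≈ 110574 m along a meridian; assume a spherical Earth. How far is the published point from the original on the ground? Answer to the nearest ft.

Δlat = 54.63889 − 54.638 = +0.00089°; Δlon = 80.96210 − 80.962 = +0.00010°.
North–south shift: 0.00089 × 110574 = 98.4109 m.
E–W at 54.638°: 0.00010° × 110574 × cos 54.638° = 0.00010 × 110574 × 0.5787 ≈ 6.39936 m.
Hypotenuse of the two orthogonal shifts: √(98.4109² + 6.39936²) = 98.6187 m.
In feet: 98.6187 m ÷ 0.3048 ≈ 323.55 ft.

324 ft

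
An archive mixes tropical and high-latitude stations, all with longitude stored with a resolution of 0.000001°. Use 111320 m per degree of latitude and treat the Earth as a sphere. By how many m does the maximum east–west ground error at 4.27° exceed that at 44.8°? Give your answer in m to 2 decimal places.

With a 0.000001° grid the true value lies within half a step, ±0.000001°/2 = ±5e-07°, of the stored one.
Error at 4.27° = 5e-07° × 111320 × cos 4.27° ≈ 0.05566 × 0.9972 = 0.055506 m.
At 44.8°: 5e-07° × 111320 × cos 44.8° = 5e-07 × 111320 × 0.7096 ≈ 0.039495 m.
Difference: 0.055506 − 0.039495 = 0.016011 m.

0.02 m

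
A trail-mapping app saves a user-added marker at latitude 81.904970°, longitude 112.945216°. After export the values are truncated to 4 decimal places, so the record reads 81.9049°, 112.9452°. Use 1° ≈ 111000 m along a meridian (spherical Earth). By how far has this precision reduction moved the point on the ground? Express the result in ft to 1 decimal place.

25.5 ft

Δlat = 81.904970 − 81.9049 = +0.000070°; Δlon = 112.945216 − 112.9452 = +0.000016°.
N–S: 0.000070° × 111000 m/° = 7.77 m.
East–west at this latitude: 0.000016° × 111000 × cos 81.9049° ≈ 0.000016 × 15630.6 = 0.25009 m.
Hypotenuse of the two orthogonal shifts: √(7.77² + 0.25009²) = 7.77402 m.
In feet: 7.77402 m ÷ 0.3048 ≈ 25.505 ft.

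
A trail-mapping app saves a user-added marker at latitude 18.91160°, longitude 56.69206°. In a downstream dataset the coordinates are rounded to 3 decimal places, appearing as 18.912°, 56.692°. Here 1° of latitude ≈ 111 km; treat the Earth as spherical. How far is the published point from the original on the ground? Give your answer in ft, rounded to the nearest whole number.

The latitude changed by -0.00040° and the longitude by +0.00006°.
N–S: -0.00040° × 111000 m/° = -44.4 m.
E–W at 18.912°: 0.00006° × 111000 × cos 18.912° = 0.00006 × 111000 × 0.9460 ≈ 6.30048 m.
Distance: √(44.4² + 6.30048²) ≈ 44.8448 m.
In feet: 44.8448 m ÷ 0.3048 ≈ 147.13 ft.

147 ft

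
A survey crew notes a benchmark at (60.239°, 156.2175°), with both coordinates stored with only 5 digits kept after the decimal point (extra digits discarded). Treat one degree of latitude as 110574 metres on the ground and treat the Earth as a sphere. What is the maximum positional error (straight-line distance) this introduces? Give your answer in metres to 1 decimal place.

Truncating at 5 decimal places can drop up to a full unit in the last place, so each coordinate may be off by as much as 1e-05°.
N–S: 1e-05° × 110574 m/° = 1.10574 m.
E–W at 60.239°: 1e-05° × 110574 × cos 60.239° = 1e-05 × 110574 × 0.4964 ≈ 0.548871 m.
The two errors are perpendicular, so the maximum displacement is √(1.10574² + 0.548871²) ≈ 1.23447 m.

1.2 metres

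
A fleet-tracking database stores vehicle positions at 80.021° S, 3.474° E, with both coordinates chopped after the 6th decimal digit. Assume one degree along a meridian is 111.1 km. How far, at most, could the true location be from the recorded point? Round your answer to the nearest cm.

Truncating at 6 decimal places can drop up to a full unit in the last place, so each coordinate may be off by as much as 1e-06°.
N–S: 1e-06° × 111100 m/° = 0.1111 m.
E–W at 80.021°: 1e-06° × 111100 × cos 80.021° = 1e-06 × 111100 × 0.1733 ≈ 0.0192522 m.
Combining orthogonally: (0.1111² + 0.0192522²)^½ ≈ 0.112756 m.
That is 0.112756 m = 11.276 cm.

11 cm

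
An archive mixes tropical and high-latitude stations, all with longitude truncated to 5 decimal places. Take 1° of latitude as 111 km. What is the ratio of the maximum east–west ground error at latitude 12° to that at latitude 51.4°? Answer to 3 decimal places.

Truncating at 5 decimal places can drop up to a full unit in the last place, so the longitude may be off by as much as 1e-05°.
Error at 12° = 1e-05° × 111000 × cos 12° ≈ 1.11 × 0.9781 = 1.0857 m.
At 51.4°: 1e-05° × 111000 × cos 51.4° = 1e-05 × 111000 × 0.6239 ≈ 0.69251 m.
The ratio reduces to cos 12° / cos 51.4° = 0.9781/0.6239 ≈ 1.5678.

1.568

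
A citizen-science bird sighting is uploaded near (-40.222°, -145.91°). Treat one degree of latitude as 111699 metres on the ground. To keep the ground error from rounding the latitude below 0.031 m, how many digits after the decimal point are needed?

One degree of latitude covers 111699 m.
Rounding to N decimal places gives at most 0.5 × 10⁻ᴺ degrees of error, i.e. 0.5 × 10⁻ᴺ × 111699 m.
Setting 55849.5 × 10⁻ᴺ ≤ 0.031 gives 10ᴺ ≥ 1.802e+06, i.e. N ≥ 6.26.
So 7 decimal places suffice (0.00558 m); 6 would allow up to 0.0558 m.

7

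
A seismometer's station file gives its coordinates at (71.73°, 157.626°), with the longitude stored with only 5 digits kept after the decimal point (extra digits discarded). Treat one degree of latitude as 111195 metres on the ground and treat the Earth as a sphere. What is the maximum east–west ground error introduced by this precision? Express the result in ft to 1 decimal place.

Truncating at 5 decimal places can drop up to a full unit in the last place, so the longitude may be off by as much as 1e-05°.
At latitude 71.73° a degree of longitude spans 111195 m × cos 71.73° = 111195 × 0.3135 ≈ 34859.1 m.
So at most 1e-05° × 34859.1 ≈ 0.348591 m east–west.
Converting: 0.348591 m × 3.2808 ft/m ≈ 1.1437 ft.

1.1 ft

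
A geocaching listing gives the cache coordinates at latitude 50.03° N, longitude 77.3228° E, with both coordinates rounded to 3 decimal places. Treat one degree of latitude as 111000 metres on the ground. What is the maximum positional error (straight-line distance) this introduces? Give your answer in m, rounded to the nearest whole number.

66 m

Rounding to 3 decimal places leaves each coordinate within ±0.0005° of the true value.
Latitude error → 0.0005 × 111000 = 55.5 m along the meridian.
East–west component at 50.03°: 0.0005° × 111000 × cos 50.03° ≈ 0.0005 × 71304.9 ≈ 35.6524 m.
Combining orthogonally: (55.5² + 35.6524²)^½ ≈ 65.9647 m.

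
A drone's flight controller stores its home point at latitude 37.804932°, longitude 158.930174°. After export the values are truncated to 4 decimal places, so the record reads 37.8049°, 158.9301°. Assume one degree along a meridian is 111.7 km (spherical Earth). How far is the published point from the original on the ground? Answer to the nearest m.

7 m

Δlat = 37.804932 − 37.8049 = +0.000032°; Δlon = 158.930174 − 158.9301 = +0.000074°.
N–S: 0.000032° × 111700 m/° = 3.5744 m.
East–west at this latitude: 0.000074° × 111700 × cos 37.8049° ≈ 0.000074 × 88254.5 = 6.53083 m.
Combined displacement = (3.5744² + 6.53083²)^½ ≈ 7.445 m.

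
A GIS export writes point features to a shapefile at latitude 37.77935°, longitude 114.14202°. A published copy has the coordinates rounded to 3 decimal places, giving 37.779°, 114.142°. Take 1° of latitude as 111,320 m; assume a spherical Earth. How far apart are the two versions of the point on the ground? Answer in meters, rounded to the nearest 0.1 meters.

39.0 meters

The latitude changed by +0.00035° and the longitude by +0.00002°.
North–south shift: 0.00035 × 111320 = 38.962 m.
E–W at 37.779°: 0.00002° × 111320 × cos 37.779° = 0.00002 × 111320 × 0.7904 ≈ 1.7597 m.
Hypotenuse of the two orthogonal shifts: √(38.962² + 1.7597²) = 39.0017 m.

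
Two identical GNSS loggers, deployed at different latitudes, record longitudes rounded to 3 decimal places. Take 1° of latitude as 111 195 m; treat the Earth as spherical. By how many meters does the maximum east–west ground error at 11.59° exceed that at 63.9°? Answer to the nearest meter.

30 meters

Rounding to 3 decimal places leaves the longitude within ±0.0005° of the true value.
Error at 11.59° = 0.0005° × 111195 × cos 11.59° ≈ 55.598 × 0.9796 = 54.464 m.
At 63.9°: 0.0005° × 111195 × cos 63.9° = 0.0005 × 111195 × 0.4399 ≈ 24.46 m.
So the lower-latitude error exceeds the higher by 54.464 − 24.46 = 30.004 m.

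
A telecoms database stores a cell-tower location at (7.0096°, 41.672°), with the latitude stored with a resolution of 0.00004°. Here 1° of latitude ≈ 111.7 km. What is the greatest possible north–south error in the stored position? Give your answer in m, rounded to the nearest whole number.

2 m

With a 0.00004° grid the true value lies within half a step, ±0.00004°/2 = ±2e-05°, of the stored one.
So the N–S error is at most 2e-05 × 111700 = 2.234 m.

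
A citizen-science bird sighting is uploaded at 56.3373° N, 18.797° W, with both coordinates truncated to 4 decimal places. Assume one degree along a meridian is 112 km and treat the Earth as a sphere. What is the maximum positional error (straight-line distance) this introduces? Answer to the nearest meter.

13 meters

Truncating at 4 decimal places can drop up to a full unit in the last place, so each coordinate may be off by as much as 0.0001°.
Latitude error → 0.0001 × 112000 = 11.2 m along the meridian.
E–W at 56.3373°: 0.0001° × 112000 × cos 56.3373° = 0.0001 × 112000 × 0.5543 ≈ 6.20819 m.
Combining orthogonally: (11.2² + 6.20819²)^½ ≈ 12.8055 m.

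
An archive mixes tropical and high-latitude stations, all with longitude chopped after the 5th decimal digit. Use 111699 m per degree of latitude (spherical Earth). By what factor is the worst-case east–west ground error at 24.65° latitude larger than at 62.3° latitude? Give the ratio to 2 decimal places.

Truncating at 5 decimal places can drop up to a full unit in the last place, so the longitude may be off by as much as 1e-05°.
Error at 24.65° = 1e-05° × 111699 × cos 24.65° ≈ 1.117 × 0.9089 = 1.0152 m.
Error at 62.3° = 1e-05° × 111699 × cos 62.3° ≈ 1.117 × 0.4648 = 0.51922 m.
Ratio: 1.0152 / 0.51922 = cos 24.65° / cos 62.3° ≈ 1.9552.

1.96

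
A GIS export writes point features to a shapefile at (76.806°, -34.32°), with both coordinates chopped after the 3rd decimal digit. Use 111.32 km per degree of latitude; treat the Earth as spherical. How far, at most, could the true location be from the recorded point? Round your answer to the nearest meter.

Truncating at 3 decimal places can drop up to a full unit in the last place, so each coordinate may be off by as much as 0.001°.
Latitude error → 0.001 × 111320 = 111.32 m along the meridian.
Longitude error → 0.001 × 111320 × cos 76.806° = 0.001 × 111320 × 0.2282 ≈ 25.4087 m.
Combining orthogonally: (111.32² + 25.4087²)^½ ≈ 114.183 m.

114 meters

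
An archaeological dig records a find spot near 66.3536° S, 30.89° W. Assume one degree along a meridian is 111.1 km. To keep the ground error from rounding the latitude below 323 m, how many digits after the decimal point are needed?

3

One degree of latitude covers 111100 m.
Rounding to N decimal places gives at most 0.5 × 10⁻ᴺ degrees of error, i.e. 0.5 × 10⁻ᴺ × 111100 m.
Setting 55550 × 10⁻ᴺ ≤ 323 gives 10ᴺ ≥ 172, i.e. N ≥ 2.24.
N = 2 would give 556 m (too coarse); N = 3 gives 55.6 m ≤ 323 m.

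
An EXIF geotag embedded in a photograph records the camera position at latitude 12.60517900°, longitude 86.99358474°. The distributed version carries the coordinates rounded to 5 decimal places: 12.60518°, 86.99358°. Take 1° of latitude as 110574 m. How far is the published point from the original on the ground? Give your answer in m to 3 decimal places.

The latitude changed by -0.00000100° and the longitude by +0.00000474°.
N–S: -0.00000100° × 110574 m/° = -0.110574 m.
E–W at 12.6052°: 0.00000474° × 110574 × cos 12.6052° = 0.00000474 × 110574 × 0.9759 ≈ 0.511488 m.
Combined displacement = (0.110574² + 0.511488²)^½ ≈ 0.523303 m.

0.523 m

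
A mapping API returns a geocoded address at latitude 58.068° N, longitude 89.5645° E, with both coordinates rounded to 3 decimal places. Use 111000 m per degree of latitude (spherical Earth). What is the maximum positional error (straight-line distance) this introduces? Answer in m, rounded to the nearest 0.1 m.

Rounding to 3 decimal places leaves each coordinate within ±0.0005° of the true value.
Latitude error → 0.0005 × 111000 = 55.5 m along the meridian.
East–west component at 58.068°: 0.0005° × 111000 × cos 58.068° ≈ 0.0005 × 58709.3 ≈ 29.3546 m.
Combining orthogonally: (55.5² + 29.3546²)^½ ≈ 62.7849 m.

62.8 m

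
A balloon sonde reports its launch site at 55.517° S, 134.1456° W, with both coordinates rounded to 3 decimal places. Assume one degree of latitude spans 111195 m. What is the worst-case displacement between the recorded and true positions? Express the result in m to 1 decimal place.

63.9 m

Rounding to 3 decimal places leaves each coordinate within ±0.0005° of the true value.
Latitude error → 0.0005 × 111195 = 55.5975 m along the meridian.
Longitude error → 0.0005 × 111195 × cos 55.517° = 0.0005 × 111195 × 0.5662 ≈ 31.4772 m.
Combining orthogonally: (55.5975² + 31.4772²)^½ ≈ 63.8897 m.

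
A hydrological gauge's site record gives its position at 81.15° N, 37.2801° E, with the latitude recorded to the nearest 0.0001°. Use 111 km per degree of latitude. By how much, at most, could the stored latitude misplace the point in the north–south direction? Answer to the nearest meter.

Rounding to 4 decimal places leaves the latitude within ±5e-05° of the true value.
North–south distance: 5e-05° × 111000 m/° = 5.55 m.

6 meters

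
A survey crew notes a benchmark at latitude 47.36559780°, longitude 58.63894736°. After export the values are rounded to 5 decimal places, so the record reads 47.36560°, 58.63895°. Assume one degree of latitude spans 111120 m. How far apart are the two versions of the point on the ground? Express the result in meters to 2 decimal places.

0.32 meters

The latitude changed by -0.00000220° and the longitude by -0.00000264°.
North–south shift: -0.00000220 × 111120 = -0.244464 m.
East–west at this latitude: -0.00000264° × 111120 × cos 47.3656° ≈ -0.00000264 × 75263.6 = -0.198696 m.
Hypotenuse of the two orthogonal shifts: √(0.244464² + 0.198696²) = 0.315028 m.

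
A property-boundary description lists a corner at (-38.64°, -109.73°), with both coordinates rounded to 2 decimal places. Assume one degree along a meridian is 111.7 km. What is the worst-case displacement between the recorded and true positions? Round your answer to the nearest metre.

709 metres

Rounding to 2 decimal places leaves each coordinate within ±0.005° of the true value.
Latitude error → 0.005 × 111700 = 558.5 m along the meridian.
Longitude error → 0.005 × 111700 × cos 38.64° = 0.005 × 111700 × 0.7811 ≈ 436.236 m.
Combining orthogonally: (558.5² + 436.236²)^½ ≈ 708.678 m.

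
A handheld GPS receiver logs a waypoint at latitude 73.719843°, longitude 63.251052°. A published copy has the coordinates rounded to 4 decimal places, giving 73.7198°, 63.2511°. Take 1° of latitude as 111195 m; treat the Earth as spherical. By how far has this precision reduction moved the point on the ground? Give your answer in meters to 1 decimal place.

5.0 meters

The latitude changed by +0.000043° and the longitude by -0.000048°.
N–S: 0.000043° × 111195 m/° = 4.78138 m.
E–W at 73.7198°: -0.000048° × 111195 × cos 73.7198° = -0.000048 × 111195 × 0.2803 ≈ -1.49625 m.
Distance: √(4.78138² + 1.49625²) ≈ 5.01003 m.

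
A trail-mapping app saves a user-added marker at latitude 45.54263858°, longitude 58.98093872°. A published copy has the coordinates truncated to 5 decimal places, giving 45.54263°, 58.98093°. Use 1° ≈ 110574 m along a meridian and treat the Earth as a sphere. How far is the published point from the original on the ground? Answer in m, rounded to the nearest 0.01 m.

Δlat = 45.54263858 − 45.54263 = +0.00000858°; Δlon = 58.98093872 − 58.98093 = +0.00000872°.
N–S: 0.00000858° × 110574 m/° = 0.948725 m.
E–W at 45.5426°: 0.00000872° × 110574 × cos 45.5426° = 0.00000872 × 110574 × 0.7004 ≈ 0.675309 m.
Combined displacement = (0.948725² + 0.675309²)^½ ≈ 1.16453 m.

1.16 m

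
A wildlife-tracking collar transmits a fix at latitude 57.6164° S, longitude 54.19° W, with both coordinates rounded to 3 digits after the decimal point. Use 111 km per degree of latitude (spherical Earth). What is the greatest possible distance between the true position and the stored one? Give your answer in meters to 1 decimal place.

63.0 meters

Rounding to 3 decimal places leaves each coordinate within ±0.0005° of the true value.
North–south component: 0.0005° × 111000 = 55.5 m.
E–W at 57.6164°: 0.0005° × 111000 × cos 57.6164° = 0.0005 × 111000 × 0.5356 ≈ 29.725 m.
Combining orthogonally: (55.5² + 29.725²)^½ ≈ 62.9589 m.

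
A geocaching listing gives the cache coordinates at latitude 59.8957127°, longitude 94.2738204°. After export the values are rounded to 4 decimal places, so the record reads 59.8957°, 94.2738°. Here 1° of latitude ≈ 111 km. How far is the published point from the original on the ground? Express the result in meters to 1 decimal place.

1.8 meters

Δlat = 59.8957127 − 59.8957 = +0.0000127°; Δlon = 94.2738204 − 94.2738 = +0.0000204°.
North–south shift: 0.0000127 × 111000 = 1.4097 m.
East–west at this latitude: 0.0000204° × 111000 × cos 59.8957° ≈ 0.0000204 × 55674.9 = 1.13577 m.
Hypotenuse of the two orthogonal shifts: √(1.4097² + 1.13577²) = 1.81031 m.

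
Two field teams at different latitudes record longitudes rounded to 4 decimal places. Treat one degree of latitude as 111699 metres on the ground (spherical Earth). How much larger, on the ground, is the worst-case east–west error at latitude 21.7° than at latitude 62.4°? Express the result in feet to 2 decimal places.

Rounding to 4 decimal places leaves the longitude within ±5e-05° of the true value.
At 21.7°: 5e-05° × 111699 × cos 21.7° = 5e-05 × 111699 × 0.9291 ≈ 5.1892 m.
At 62.4°: 5e-05° × 111699 × cos 62.4° = 5e-05 × 111699 × 0.4633 ≈ 2.5875 m.
So the lower-latitude error exceeds the higher by 5.1892 − 2.5875 = 2.6017 m.
In feet: 2.60167 m ÷ 0.3048 ≈ 8.5357 ft.

8.54 feet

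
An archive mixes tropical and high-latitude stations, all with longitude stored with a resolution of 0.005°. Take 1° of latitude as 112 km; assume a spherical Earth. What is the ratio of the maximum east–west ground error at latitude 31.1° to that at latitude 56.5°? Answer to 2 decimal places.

1.55

With a 0.005° grid the true value lies within half a step, ±0.005°/2 = ±0.0025°, of the stored one.
At 31.1°: 0.0025° × 112000 × cos 31.1° = 0.0025 × 112000 × 0.8563 ≈ 239.75 m.
At 56.5°: 0.0025° × 112000 × cos 56.5° = 0.0025 × 112000 × 0.5519 ≈ 154.54 m.
The ratio reduces to cos 31.1° / cos 56.5° = 0.8563/0.5519 ≈ 1.5514.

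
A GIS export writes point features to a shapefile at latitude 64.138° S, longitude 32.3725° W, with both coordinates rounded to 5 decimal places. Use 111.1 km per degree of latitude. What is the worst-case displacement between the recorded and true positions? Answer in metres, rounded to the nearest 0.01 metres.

Rounding to 5 decimal places leaves each coordinate within ±5e-06° of the true value.
N–S: 5e-06° × 111100 m/° = 0.5555 m.
Longitude error → 5e-06 × 111100 × cos 64.138° = 5e-06 × 111100 × 0.4362 ≈ 0.242312 m.
The two errors are perpendicular, so the maximum displacement is √(0.5555² + 0.242312²) ≈ 0.606049 m.

0.61 metres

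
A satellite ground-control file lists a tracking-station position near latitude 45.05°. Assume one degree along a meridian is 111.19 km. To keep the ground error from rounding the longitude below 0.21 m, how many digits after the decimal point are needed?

At 45.05° one degree of longitude covers 111190 × cos 45.05° ≈ 111190 × 0.7065 ≈ 78554.6 m.
N decimal places → at most half a unit in the last place, 0.5 × 10⁻ᴺ° = 78554.6/2 × 10⁻ᴺ m.
Setting 39277.3 × 10⁻ᴺ ≤ 0.21 gives 10ᴺ ≥ 1.87e+05, i.e. N ≥ 5.27.
At 5 places the error can reach 0.393 m, but 6 places keeps it to 0.0393 m.

6 decimal places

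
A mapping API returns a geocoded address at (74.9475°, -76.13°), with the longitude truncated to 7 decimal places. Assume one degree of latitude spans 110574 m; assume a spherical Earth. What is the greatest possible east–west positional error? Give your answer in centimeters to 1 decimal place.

0.3 centimeters

Truncating at 7 decimal places can drop up to a full unit in the last place, so the longitude may be off by as much as 1e-07°.
Parallels shrink by cos φ, so at 74.9475° a degree of longitude is 110574 × 0.2597 ≈ 28716.5 m.
Maximum E–W displacement: 1e-07 × 28716.5 = 0.00287165 m.
That is 0.00287165 m = 0.28717 cm.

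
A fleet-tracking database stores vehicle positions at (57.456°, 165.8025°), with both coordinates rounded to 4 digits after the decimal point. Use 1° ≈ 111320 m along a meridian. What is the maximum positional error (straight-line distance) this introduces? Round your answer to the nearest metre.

Rounding to 4 decimal places leaves each coordinate within ±5e-05° of the true value.
North–south component: 5e-05° × 111320 = 5.566 m.
East–west component at 57.456°: 5e-05° × 111320 × cos 57.456° ≈ 5e-05 × 59884.3 ≈ 2.99421 m.
Combining orthogonally: (5.566² + 2.99421²)^½ ≈ 6.32026 m.

6 metres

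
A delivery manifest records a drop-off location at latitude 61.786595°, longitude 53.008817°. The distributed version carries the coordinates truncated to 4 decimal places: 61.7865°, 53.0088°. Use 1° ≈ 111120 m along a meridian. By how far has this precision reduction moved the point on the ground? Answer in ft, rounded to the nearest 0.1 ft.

34.8 ft

The latitude changed by +0.000095° and the longitude by +0.000017°.
North–south shift: 0.000095 × 111120 = 10.5564 m.
E–W at 61.7865°: 0.000017° × 111120 × cos 61.7865° = 0.000017 × 111120 × 0.4728 ≈ 0.89306 m.
Combined displacement = (10.5564² + 0.89306²)^½ ≈ 10.5941 m.
Converting: 10.5941 m × 3.2808 ft/m ≈ 34.758 ft.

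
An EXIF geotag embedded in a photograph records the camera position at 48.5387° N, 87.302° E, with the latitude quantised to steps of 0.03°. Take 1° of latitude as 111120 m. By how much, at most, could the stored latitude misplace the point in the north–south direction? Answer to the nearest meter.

With a 0.03° grid the true value lies within half a step, ±0.03°/2 = ±0.015°, of the stored one.
North–south distance: 0.015° × 111120 m/° = 1666.8 m.

1667 meters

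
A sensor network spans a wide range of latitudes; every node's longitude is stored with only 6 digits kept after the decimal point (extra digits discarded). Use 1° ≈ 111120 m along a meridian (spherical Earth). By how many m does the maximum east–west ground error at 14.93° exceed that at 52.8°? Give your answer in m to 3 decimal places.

0.040 m

Truncating at 6 decimal places can drop up to a full unit in the last place, so the longitude may be off by as much as 1e-06°.
Error at 14.93° = 1e-06° × 111120 × cos 14.93° ≈ 0.11112 × 0.9662 = 0.10737 m.
At 52.8°: 1e-06° × 111120 × cos 52.8° = 1e-06 × 111120 × 0.6046 ≈ 0.067183 m.
Difference: 0.10737 − 0.067183 = 0.040186 m.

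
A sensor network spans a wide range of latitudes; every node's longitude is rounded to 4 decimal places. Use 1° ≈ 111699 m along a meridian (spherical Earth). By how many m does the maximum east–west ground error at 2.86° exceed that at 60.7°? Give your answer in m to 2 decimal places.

Rounding to 4 decimal places leaves the longitude within ±5e-05° of the true value.
Error at 2.86° = 5e-05° × 111699 × cos 2.86° ≈ 5.585 × 0.9988 = 5.578 m.
Error at 60.7° = 5e-05° × 111699 × cos 60.7° ≈ 5.585 × 0.4894 = 2.7332 m.
So the lower-latitude error exceeds the higher by 5.578 − 2.7332 = 2.8448 m.

2.84 m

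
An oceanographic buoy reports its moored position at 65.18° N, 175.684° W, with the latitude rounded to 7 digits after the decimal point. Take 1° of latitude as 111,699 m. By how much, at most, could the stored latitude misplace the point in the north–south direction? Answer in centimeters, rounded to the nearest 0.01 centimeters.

0.56 centimeters

Rounding to 7 decimal places leaves the latitude within ±5e-08° of the true value.
North–south distance: 5e-08° × 111699 m/° = 0.00558495 m.
That is 0.00558495 m = 0.55849 cm.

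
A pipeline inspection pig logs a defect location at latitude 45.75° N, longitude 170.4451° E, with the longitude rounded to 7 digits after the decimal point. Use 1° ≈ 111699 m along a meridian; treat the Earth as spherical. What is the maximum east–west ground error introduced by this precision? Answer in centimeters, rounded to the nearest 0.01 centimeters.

0.39 centimeters

Rounding to 7 decimal places leaves the longitude within ±5e-08° of the true value.
Parallels shrink by cos φ, so at 45.75° a degree of longitude is 111699 × 0.6978 ≈ 77942.5 m.
East–west error: 5e-08° × 77942.5 m/° ≈ 0.00389712 m.
That is 0.00389712 m = 0.38971 cm.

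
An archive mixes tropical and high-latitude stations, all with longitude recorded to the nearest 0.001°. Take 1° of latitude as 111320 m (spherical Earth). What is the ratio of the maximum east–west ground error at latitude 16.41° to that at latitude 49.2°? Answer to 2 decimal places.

Rounding to 3 decimal places leaves the longitude within ±0.0005° of the true value.
At 16.41°: 0.0005° × 111320 × cos 16.41° = 0.0005 × 111320 × 0.9593 ≈ 53.393 m.
At 49.2°: 0.0005° × 111320 × cos 49.2° = 0.0005 × 111320 × 0.6534 ≈ 36.369 m.
The ratio reduces to cos 16.41° / cos 49.2° = 0.9593/0.6534 ≈ 1.4681.

1.47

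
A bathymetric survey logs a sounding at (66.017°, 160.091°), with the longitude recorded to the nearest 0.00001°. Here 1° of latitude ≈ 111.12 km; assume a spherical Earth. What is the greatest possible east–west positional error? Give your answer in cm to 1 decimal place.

Rounding to 5 decimal places leaves the longitude within ±5e-06° of the true value.
One degree of longitude at 66.017° is 111120 × cos 66.017° ≈ 111120 × 0.4065 = 45166.5 m.
East–west error: 5e-06° × 45166.5 m/° ≈ 0.225832 m.
That is 0.225832 m = 22.583 cm.

22.6 cm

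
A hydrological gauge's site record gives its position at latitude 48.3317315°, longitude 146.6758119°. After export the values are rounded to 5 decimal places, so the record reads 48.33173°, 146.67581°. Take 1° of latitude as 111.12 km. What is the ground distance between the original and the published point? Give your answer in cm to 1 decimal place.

Δlat = 48.3317315 − 48.33173 = +0.0000015°; Δlon = 146.6758119 − 146.67581 = +0.0000019°.
North–south shift: 0.0000015 × 111120 = 0.16668 m.
East–west at this latitude: 0.0000019° × 111120 × cos 48.3317° ≈ 0.0000019 × 73874.4 = 0.140361 m.
Distance: √(0.16668² + 0.140361²) ≈ 0.217907 m.
That is 0.217907 m = 21.791 cm.

21.8 cm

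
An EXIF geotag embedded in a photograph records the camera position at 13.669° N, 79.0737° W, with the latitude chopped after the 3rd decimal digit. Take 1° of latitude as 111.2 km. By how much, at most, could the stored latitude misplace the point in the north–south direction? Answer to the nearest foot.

Truncating at 3 decimal places can drop up to a full unit in the last place, so the latitude may be off by as much as 0.001°.
Along the meridian that is 0.001° × 111200 m/° = 111.2 m.
In feet: 111.2 m ÷ 0.3048 ≈ 364.83 ft.

365 feet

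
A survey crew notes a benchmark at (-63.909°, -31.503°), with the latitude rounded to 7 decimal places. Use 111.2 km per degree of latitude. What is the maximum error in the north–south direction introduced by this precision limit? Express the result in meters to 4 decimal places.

Rounding to 7 decimal places leaves the latitude within ±5e-08° of the true value.
So the N–S error is at most 5e-08 × 111200 = 0.00556 m.

0.0056 meters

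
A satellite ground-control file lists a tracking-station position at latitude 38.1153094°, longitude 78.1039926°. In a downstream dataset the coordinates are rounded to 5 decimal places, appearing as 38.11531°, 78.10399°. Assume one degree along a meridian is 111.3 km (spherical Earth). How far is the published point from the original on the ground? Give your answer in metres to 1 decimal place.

0.2 metres

The latitude changed by -0.0000006° and the longitude by +0.0000026°.
North–south shift: -0.0000006 × 111300 = -0.06678 m.
E–W at 38.1153°: 0.0000026° × 111300 × cos 38.1153° = 0.0000026 × 111300 × 0.7868 ≈ 0.227676 m.
Distance: √(0.06678² + 0.227676²) ≈ 0.237267 m.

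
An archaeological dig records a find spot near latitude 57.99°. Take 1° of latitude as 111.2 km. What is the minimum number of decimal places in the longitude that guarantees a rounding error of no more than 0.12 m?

6 decimal places

At 57.99° one degree of longitude covers 111200 × cos 57.99° ≈ 111200 × 0.5301 ≈ 58943.5 m.
With N decimal places the half-ulp bound is 0.5·10⁻ᴺ°, or 0.5·10⁻ᴺ × 58943.5 m on the ground.
Setting 29471.7 × 10⁻ᴺ ≤ 0.12 gives 10ᴺ ≥ 2.456e+05, i.e. N ≥ 5.39.
N = 5 would give 0.295 m (too coarse); N = 6 gives 0.0295 m ≤ 0.12 m.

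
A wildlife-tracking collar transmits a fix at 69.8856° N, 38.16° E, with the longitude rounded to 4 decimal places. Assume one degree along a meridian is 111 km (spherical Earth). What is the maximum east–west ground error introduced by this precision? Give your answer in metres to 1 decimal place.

1.9 metres

Rounding to 4 decimal places leaves the longitude within ±5e-05° of the true value.
Parallels shrink by cos φ, so at 69.8856° a degree of longitude is 111000 × 0.3439 ≈ 38172.4 m.
Maximum E–W displacement: 5e-05 × 38172.4 = 1.90862 m.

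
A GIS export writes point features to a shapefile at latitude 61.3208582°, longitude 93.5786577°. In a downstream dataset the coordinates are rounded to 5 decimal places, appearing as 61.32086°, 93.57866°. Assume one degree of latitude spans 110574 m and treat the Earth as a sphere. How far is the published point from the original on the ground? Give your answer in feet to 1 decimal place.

Δlat = 61.3208582 − 61.32086 = -0.0000018°; Δlon = 93.5786577 − 93.57866 = -0.0000023°.
N–S: -0.0000018° × 110574 m/° = -0.199033 m.
E–W at 61.3209°: -0.0000023° × 110574 × cos 61.3209° = -0.0000023 × 110574 × 0.4799 ≈ -0.122049 m.
Combined displacement = (0.199033² + 0.122049²)^½ ≈ 0.233474 m.
In feet: 0.233474 m ÷ 0.3048 ≈ 0.76599 ft.

0.8 feet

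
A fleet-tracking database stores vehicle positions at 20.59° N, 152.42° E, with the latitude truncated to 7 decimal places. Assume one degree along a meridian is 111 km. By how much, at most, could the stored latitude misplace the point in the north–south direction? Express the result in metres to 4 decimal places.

0.0111 metres

Truncating at 7 decimal places can drop up to a full unit in the last place, so the latitude may be off by as much as 1e-07°.
So the N–S error is at most 1e-07 × 111000 = 0.0111 m.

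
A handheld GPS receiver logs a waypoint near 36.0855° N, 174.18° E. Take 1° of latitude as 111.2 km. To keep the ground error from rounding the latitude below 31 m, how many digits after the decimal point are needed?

4 decimal places

One degree of latitude covers 111200 m.
N decimal places → at most half a unit in the last place, 0.5 × 10⁻ᴺ° = 111200/2 × 10⁻ᴺ m.
Need 0.5 × 111200 × 10⁻ᴺ ≤ 31 → 10⁻ᴺ ≤ 5.576e-04, so N ≥ 3.25.
So 4 decimal places suffice (5.56 m); 3 would allow up to 55.6 m.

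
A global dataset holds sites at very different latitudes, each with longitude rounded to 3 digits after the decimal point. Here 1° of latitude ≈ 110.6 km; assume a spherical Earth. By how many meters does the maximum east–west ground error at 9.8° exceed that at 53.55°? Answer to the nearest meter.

22 meters

Rounding to 3 decimal places leaves the longitude within ±0.0005° of the true value.
At 9.8°: 0.0005° × 110600 × cos 9.8° = 0.0005 × 110600 × 0.9854 ≈ 54.493 m.
At 53.55°: 0.0005° × 110600 × cos 53.55° = 0.0005 × 110600 × 0.5941 ≈ 32.855 m.
So the lower-latitude error exceeds the higher by 54.493 − 32.855 = 21.638 m.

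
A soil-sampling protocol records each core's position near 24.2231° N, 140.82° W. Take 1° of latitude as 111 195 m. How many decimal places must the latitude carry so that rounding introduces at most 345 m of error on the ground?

One degree of latitude covers 111195 m.
Rounding to N decimal places gives at most 0.5 × 10⁻ᴺ degrees of error, i.e. 0.5 × 10⁻ᴺ × 111195 m.
Setting 55597.5 × 10⁻ᴺ ≤ 345 gives 10ᴺ ≥ 161.2, i.e. N ≥ 2.21.
So 3 decimal places suffice (55.6 m); 2 would allow up to 556 m.

3 decimal places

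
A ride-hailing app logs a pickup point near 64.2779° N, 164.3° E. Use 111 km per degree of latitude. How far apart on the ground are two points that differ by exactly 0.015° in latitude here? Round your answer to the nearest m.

0.015° × 111000 m/° = 1665 m.

1665 m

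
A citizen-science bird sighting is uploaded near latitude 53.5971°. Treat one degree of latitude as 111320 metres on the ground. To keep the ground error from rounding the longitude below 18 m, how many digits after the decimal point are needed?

At 53.5971° one degree of longitude covers 111320 × cos 53.5971° ≈ 111320 × 0.5935 ≈ 66063.9 m.
N decimal places → at most half a unit in the last place, 0.5 × 10⁻ᴺ° = 66063.9/2 × 10⁻ᴺ m.
Setting 33032 × 10⁻ᴺ ≤ 18 gives 10ᴺ ≥ 1835, i.e. N ≥ 3.26.
So 4 decimal places suffice (3.3 m); 3 would allow up to 33 m.

4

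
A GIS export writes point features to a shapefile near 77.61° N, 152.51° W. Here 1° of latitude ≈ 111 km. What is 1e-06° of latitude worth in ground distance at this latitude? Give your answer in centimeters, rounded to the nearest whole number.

11 centimeters

1e-06° × 111000 m/° = 0.111 m.
That is 0.111 m = 11.1 cm.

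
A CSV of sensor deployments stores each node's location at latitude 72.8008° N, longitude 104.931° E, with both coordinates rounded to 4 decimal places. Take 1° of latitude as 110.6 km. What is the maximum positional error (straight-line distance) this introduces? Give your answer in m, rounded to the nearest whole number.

6 m

Rounding to 4 decimal places leaves each coordinate within ±5e-05° of the true value.
N–S: 5e-05° × 110600 m/° = 5.53 m.
Longitude error → 5e-05 × 110600 × cos 72.8008° = 5e-05 × 110600 × 0.2957 ≈ 1.63519 m.
Worst case both components are at the extreme and orthogonal: √(5.53² + 1.63519²) ≈ 5.76669 m.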